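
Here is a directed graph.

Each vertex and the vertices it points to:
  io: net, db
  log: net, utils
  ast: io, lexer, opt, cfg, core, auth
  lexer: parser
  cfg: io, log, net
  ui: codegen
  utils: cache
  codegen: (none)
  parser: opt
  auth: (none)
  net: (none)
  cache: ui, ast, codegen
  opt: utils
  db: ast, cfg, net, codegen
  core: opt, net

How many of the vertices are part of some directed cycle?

A vertex is on a directed cycle iff it belongs to a strongly connected component of size ≥ 2 (or has a self-loop).
The vertices on cycles are {db, io, ast, cfg, log, opt, core, cache, lexer, utils, parser} — 11 in total.

11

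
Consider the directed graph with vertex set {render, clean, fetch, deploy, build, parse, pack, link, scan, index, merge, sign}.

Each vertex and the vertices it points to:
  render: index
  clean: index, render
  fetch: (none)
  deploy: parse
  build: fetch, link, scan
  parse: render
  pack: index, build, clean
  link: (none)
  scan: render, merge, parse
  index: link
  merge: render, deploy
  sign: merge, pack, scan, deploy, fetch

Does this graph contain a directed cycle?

No

DFS with white/gray/black marking, starting from link:
link gray
link black
render gray
  index gray
    index→link: link black — skip
  index black
render black
clean gray
  clean→index: index black — skip
  clean→render: render black — skip
clean black
fetch gray
fetch black
deploy gray
  parse gray
    parse→render: render black — skip
  parse black
deploy black
build gray
  build→fetch: fetch black — skip
  build→link: link black — skip
  scan gray
    scan→render: render black — skip
    merge gray
      merge→render: render black — skip
      merge→deploy: deploy black — skip
    merge black
    scan→parse: parse black — skip
  scan black
build black
pack gray
  pack→index: index black — skip
  pack→build: build black — skip
  pack→clean: clean black — skip
pack black
sign gray
  sign→merge: merge black — skip
  sign→pack: pack black — skip
  sign→scan: scan black — skip
  sign→deploy: deploy black — skip
  sign→fetch: fetch black — skip
sign black
Every edge goes to a white or black vertex — no back edge, so the graph is acyclic.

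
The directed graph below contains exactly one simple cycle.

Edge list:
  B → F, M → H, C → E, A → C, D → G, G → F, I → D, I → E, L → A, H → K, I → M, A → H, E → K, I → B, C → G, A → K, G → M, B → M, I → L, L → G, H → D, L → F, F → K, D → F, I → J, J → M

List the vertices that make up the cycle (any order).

D, G, H, M

DFS with gray/black marking from D:
D gray
  G gray
    M gray
      H gray
        K gray
        K black
        H→D: D is gray → back edge
Back edge closes the cycle D → G → M → H → D; its vertices are {D, G, H, M}.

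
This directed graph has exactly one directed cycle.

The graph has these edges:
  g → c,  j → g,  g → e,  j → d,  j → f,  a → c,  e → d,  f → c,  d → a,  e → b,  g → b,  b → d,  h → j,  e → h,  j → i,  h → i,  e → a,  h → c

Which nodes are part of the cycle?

DFS with gray/black marking from j:
j gray
  i gray
  i black
  f gray
    c gray
    c black
  f black
  d gray
    a gray
      a→c: c black — skip
    a black
  d black
  g gray
    g→c: c black — skip
    b gray
      b→d: d black — skip
    b black
    e gray
      e→d: d black — skip
      e→a: a black — skip
      e→b: b black — skip
      h gray
        h→j: j is gray → back edge
Back edge closes the cycle j → g → e → h → j; its vertices are {e, g, h, j}.

e, g, h, j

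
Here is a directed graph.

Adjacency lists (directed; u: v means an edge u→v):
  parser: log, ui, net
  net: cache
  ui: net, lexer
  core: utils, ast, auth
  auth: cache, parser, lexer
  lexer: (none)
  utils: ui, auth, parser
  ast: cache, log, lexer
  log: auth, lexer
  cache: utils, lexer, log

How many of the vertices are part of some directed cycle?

7

A vertex is on a directed cycle iff it belongs to a strongly connected component of size ≥ 2 (or has a self-loop).
The vertices on cycles are {ui, log, net, auth, cache, utils, parser} — 7 in total.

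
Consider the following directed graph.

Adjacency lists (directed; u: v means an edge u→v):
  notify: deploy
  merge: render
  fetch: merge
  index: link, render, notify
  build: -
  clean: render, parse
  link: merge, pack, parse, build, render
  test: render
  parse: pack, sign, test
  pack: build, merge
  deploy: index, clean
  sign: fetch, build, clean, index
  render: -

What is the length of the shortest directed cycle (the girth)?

3

For each vertex v, BFS finds the shortest path from v back to v.
The shortest such closed walk is index → notify → deploy → index, length 3.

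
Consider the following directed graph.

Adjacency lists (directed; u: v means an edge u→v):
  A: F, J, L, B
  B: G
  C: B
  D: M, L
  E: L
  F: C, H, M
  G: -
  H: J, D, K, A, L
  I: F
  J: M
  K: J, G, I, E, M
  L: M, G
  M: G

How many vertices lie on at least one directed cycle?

5

A vertex is on a directed cycle iff it belongs to a strongly connected component of size ≥ 2 (or has a self-loop).
The vertices on cycles are {A, F, H, I, K} — 5 in total.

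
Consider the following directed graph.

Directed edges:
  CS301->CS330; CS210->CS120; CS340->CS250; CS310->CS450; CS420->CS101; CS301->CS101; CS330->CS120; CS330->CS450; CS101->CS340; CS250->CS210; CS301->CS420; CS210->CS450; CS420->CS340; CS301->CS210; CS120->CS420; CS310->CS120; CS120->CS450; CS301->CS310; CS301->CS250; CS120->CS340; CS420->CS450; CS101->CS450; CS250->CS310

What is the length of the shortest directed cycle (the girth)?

4

For each vertex v, BFS finds the shortest path from v back to v.
The shortest such closed walk is CS250 → CS210 → CS120 → CS340 → CS250, length 4.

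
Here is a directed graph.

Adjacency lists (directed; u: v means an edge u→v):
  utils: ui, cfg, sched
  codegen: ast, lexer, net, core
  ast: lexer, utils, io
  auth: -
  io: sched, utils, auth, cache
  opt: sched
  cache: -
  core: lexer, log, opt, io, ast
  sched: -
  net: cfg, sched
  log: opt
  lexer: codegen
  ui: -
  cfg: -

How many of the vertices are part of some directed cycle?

4

A vertex is on a directed cycle iff it belongs to a strongly connected component of size ≥ 2 (or has a self-loop).
The vertices on cycles are {ast, core, lexer, codegen} — 4 in total.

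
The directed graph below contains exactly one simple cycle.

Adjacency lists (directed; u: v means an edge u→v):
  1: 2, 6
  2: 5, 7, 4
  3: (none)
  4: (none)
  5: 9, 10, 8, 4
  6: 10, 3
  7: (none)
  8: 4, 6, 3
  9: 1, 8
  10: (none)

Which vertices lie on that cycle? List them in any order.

DFS with gray/black marking from 2:
2 gray
  5 gray
    9 gray
      1 gray
        1→2: 2 is gray → back edge
Back edge closes the cycle 2 → 5 → 9 → 1 → 2; its vertices are {1, 2, 5, 9}.

1, 2, 5, 9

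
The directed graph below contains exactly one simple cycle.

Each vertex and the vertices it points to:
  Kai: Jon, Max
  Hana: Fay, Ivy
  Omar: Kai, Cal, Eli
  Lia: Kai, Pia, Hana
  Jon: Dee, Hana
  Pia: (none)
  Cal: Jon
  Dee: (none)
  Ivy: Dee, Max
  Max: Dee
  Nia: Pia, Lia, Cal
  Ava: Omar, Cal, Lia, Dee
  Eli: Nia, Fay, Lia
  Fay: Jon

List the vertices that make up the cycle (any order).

DFS with gray/black marking from Hana:
Hana gray
  Fay gray
    Jon gray
      Dee gray
      Dee black
      Jon→Hana: Hana is gray → back edge
Back edge closes the cycle Hana → Fay → Jon → Hana; its vertices are {Fay, Jon, Hana}.

Fay, Jon, Hana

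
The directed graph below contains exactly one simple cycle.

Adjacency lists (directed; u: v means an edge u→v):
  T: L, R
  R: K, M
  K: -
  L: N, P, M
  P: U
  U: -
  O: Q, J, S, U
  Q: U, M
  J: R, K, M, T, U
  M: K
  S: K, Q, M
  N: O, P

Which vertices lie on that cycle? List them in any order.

DFS with gray/black marking from N:
N gray
  O gray
    Q gray
      U gray
      U black
      M gray
        K gray
        K black
      M black
    Q black
    J gray
      R gray
        R→K: K black — skip
        R→M: M black — skip
      R black
      J→K: K black — skip
      J→M: M black — skip
      T gray
        L gray
          L→N: N is gray → back edge
Back edge closes the cycle N → O → J → T → L → N; its vertices are {J, L, N, O, T}.

J, L, N, O, T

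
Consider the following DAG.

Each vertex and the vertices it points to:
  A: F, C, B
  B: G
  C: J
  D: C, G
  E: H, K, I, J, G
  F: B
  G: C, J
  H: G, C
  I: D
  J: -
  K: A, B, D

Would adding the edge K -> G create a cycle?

No

Adding K→G creates a cycle iff G can already reach K.
Explore from G: no path reaches K. The graph stays acyclic.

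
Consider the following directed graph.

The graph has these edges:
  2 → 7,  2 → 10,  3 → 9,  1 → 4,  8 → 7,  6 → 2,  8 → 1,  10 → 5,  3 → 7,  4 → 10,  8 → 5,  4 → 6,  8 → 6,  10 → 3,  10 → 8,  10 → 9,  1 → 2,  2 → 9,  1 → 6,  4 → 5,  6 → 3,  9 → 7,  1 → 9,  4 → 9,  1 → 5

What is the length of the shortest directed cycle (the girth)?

4

For each vertex v, BFS finds the shortest path from v back to v.
The shortest such closed walk is 4 → 10 → 8 → 1 → 4, length 4.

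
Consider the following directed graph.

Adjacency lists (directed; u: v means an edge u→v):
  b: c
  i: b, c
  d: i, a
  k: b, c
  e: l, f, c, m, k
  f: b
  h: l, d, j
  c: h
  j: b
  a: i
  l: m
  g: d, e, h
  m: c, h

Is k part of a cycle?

k lies on a cycle iff there is a path from k back to itself.
Exploring from k, it never reaches itself; equivalently, its strongly connected component is a singleton.

No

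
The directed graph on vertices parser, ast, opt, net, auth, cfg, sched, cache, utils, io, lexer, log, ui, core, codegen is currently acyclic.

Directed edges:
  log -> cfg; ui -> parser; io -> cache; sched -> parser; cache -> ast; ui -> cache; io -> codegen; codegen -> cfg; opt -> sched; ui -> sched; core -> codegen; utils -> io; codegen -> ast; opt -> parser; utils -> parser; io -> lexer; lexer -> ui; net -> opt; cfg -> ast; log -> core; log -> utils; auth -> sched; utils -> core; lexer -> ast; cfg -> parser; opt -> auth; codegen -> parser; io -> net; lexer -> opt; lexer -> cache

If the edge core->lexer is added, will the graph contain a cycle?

Adding core→lexer creates a cycle iff lexer can already reach core.
Explore from lexer: no path reaches core. The graph stays acyclic.

No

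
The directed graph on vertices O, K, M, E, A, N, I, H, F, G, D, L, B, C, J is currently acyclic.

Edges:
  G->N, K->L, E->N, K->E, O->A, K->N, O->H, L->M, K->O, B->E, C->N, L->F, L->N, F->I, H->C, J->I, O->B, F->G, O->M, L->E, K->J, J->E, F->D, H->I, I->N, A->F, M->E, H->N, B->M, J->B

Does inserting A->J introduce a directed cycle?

No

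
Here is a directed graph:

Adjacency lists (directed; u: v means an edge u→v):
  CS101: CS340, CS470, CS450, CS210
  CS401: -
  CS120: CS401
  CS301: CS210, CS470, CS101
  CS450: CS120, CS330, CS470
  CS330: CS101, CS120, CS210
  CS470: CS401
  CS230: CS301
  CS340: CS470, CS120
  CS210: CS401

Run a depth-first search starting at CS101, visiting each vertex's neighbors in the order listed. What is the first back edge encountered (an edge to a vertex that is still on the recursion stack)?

CS330->CS101

DFS from CS101 (visiting each vertex's neighbors in the order listed); mark gray on enter, black on exit:
CS101 gray
  CS340 gray
    CS470 gray
      CS401 gray
      CS401 black
    CS470 black
    CS120 gray
      CS120→CS401: CS401 black — skip
    CS120 black
  CS340 black
  CS101→CS470: CS470 black — skip
  CS450 gray
    CS450→CS120: CS120 black — skip
    CS330 gray
      CS330→CS101: CS101 is gray → back edge
First back edge: CS330 → CS101.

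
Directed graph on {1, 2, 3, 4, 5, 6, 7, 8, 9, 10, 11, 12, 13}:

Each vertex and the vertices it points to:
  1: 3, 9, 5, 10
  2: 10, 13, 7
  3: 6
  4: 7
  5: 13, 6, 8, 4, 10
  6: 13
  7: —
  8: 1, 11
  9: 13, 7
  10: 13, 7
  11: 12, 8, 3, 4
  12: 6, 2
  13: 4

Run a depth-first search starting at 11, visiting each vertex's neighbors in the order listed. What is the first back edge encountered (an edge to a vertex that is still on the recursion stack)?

DFS from 11 (visiting each vertex's neighbors in the order listed); mark gray on enter, black on exit:
11 gray
  12 gray
    6 gray
      13 gray
        4 gray
          7 gray
          7 black
        4 black
      13 black
    6 black
    2 gray
      10 gray
        10→13: 13 black — skip
        10→7: 7 black — skip
      10 black
      2→13: 13 black — skip
      2→7: 7 black — skip
    2 black
  12 black
  8 gray
    1 gray
      3 gray
        3→6: 6 black — skip
      3 black
      9 gray
        9→13: 13 black — skip
        9→7: 7 black — skip
      9 black
      5 gray
        5→13: 13 black — skip
        5→6: 6 black — skip
        5→8: 8 is gray → back edge
First back edge: 5 → 8.

5→8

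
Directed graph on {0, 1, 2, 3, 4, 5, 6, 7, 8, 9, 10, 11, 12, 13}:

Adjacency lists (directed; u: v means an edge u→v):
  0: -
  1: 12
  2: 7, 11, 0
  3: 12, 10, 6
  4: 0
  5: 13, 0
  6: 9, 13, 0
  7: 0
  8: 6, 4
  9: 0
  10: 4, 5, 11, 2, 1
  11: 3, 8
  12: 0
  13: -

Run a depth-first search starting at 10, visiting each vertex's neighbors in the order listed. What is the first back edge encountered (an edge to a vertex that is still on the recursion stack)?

DFS from 10 (visiting each vertex's neighbors in the order listed); mark gray on enter, black on exit:
10 gray
  4 gray
    0 gray
    0 black
  4 black
  5 gray
    13 gray
    13 black
    5→0: 0 black — skip
  5 black
  11 gray
    3 gray
      12 gray
        12→0: 0 black — skip
      12 black
      3→10: 10 is gray → back edge
First back edge: 3 → 10.

3->10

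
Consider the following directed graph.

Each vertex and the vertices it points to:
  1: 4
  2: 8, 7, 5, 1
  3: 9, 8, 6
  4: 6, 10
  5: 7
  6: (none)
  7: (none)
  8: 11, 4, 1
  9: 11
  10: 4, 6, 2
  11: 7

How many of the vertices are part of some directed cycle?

A vertex is on a directed cycle iff it belongs to a strongly connected component of size ≥ 2 (or has a self-loop).
The vertices on cycles are {1, 2, 4, 8, 10} — 5 in total.

5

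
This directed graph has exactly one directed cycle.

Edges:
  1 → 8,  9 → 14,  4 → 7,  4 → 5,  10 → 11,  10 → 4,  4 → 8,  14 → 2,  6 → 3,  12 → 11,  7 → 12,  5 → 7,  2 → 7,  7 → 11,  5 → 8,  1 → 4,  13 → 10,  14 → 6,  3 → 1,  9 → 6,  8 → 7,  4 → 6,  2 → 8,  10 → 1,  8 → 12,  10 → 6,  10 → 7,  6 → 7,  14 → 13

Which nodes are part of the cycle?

1, 3, 4, 6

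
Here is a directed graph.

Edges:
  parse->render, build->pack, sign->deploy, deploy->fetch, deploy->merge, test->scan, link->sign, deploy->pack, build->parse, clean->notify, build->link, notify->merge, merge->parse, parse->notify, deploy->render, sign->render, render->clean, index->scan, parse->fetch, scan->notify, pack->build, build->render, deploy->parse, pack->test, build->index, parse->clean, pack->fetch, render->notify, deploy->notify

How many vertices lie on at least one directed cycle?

10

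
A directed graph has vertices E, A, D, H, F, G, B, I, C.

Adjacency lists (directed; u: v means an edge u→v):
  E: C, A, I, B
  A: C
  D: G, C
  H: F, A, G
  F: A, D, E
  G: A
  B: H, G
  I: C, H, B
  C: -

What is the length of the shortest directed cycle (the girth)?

4

For each vertex v, BFS finds the shortest path from v back to v.
The shortest such closed walk is H → F → E → B → H, length 4.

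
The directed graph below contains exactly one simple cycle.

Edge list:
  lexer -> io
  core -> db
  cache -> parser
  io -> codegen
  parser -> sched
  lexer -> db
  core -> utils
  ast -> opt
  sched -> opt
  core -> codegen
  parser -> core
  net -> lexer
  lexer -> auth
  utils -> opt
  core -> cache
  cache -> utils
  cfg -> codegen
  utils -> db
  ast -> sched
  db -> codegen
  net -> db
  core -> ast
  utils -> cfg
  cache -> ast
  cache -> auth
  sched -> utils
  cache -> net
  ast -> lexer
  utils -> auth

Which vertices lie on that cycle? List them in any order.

core, cache, parser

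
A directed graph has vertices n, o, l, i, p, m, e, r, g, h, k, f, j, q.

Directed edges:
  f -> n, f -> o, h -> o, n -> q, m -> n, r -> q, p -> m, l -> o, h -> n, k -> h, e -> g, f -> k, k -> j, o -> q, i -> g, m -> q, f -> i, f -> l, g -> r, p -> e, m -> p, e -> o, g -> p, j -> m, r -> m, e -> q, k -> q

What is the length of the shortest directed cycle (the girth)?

2

For each vertex v, BFS finds the shortest path from v back to v.
The shortest such closed walk is p → m → p, length 2.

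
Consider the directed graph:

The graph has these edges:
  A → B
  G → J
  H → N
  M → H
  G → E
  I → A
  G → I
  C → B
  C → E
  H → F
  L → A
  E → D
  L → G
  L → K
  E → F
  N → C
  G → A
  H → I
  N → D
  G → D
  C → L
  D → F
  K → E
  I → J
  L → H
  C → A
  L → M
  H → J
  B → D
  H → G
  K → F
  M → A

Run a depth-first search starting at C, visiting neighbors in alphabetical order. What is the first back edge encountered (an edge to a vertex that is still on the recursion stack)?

DFS from C (visiting neighbors in alphabetical order); mark gray on enter, black on exit:
C gray
  A gray
    B gray
      D gray
        F gray
        F black
      D black
    B black
  A black
  C→B: B black — skip
  E gray
    E→D: D black — skip
    E→F: F black — skip
  E black
  L gray
    L→A: A black — skip
    G gray
      G→A: A black — skip
      G→D: D black — skip
      G→E: E black — skip
      I gray
        I→A: A black — skip
        J gray
        J black
      I black
      G→J: J black — skip
    G black
    H gray
      H→F: F black — skip
      H→G: G black — skip
      H→I: I black — skip
      H→J: J black — skip
      N gray
        N→C: C is gray → back edge
First back edge: N → C.

N→C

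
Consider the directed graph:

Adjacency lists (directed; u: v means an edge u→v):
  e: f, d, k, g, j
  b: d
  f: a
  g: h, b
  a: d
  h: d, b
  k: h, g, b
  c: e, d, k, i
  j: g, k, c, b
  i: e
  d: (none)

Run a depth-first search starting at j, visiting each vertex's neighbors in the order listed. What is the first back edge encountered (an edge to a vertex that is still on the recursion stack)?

e->j

DFS from j (visiting each vertex's neighbors in the order listed); mark gray on enter, black on exit:
j gray
  g gray
    h gray
      d gray
      d black
      b gray
        b→d: d black — skip
      b black
    h black
    g→b: b black — skip
  g black
  k gray
    k→h: h black — skip
    k→g: g black — skip
    k→b: b black — skip
  k black
  c gray
    e gray
      f gray
        a gray
          a→d: d black — skip
        a black
      f black
      e→d: d black — skip
      e→k: k black — skip
      e→g: g black — skip
      e→j: j is gray → back edge
First back edge: e → j.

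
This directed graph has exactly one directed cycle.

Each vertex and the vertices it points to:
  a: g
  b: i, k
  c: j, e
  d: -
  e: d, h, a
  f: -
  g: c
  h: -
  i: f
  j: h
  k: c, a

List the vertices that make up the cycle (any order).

a, c, e, g

DFS with gray/black marking from c:
c gray
  j gray
    h gray
    h black
  j black
  e gray
    d gray
    d black
    e→h: h black — skip
    a gray
      g gray
        g→c: c is gray → back edge
Back edge closes the cycle c → e → a → g → c; its vertices are {a, c, e, g}.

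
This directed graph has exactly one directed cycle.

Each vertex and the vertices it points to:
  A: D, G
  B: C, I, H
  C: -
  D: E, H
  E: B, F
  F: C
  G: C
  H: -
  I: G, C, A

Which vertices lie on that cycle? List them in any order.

DFS with gray/black marking from D:
D gray
  E gray
    B gray
      C gray
      C black
      I gray
        G gray
          G→C: C black — skip
        G black
        I→C: C black — skip
        A gray
          A→D: D is gray → back edge
Back edge closes the cycle D → E → B → I → A → D; its vertices are {A, B, D, E, I}.

A, B, D, E, I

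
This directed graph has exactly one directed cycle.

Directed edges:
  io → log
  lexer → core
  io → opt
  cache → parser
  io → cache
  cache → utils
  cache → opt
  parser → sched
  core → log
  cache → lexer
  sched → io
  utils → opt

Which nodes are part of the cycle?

DFS with gray/black marking from io:
io gray
  opt gray
  opt black
  cache gray
    utils gray
      utils→opt: opt black — skip
    utils black
    lexer gray
      core gray
        log gray
        log black
      core black
    lexer black
    parser gray
      sched gray
        sched→io: io is gray → back edge
Back edge closes the cycle io → cache → parser → sched → io; its vertices are {io, cache, sched, parser}.

io, cache, sched, parser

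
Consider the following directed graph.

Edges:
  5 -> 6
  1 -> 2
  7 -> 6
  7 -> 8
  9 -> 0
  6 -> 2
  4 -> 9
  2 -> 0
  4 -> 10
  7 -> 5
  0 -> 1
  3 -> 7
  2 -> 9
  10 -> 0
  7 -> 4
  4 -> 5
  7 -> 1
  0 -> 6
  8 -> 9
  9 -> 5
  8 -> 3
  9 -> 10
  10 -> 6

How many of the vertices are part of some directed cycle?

10

A vertex is on a directed cycle iff it belongs to a strongly connected component of size ≥ 2 (or has a self-loop).
The vertices on cycles are {0, 1, 2, 3, 5, 6, 7, 8, 9, 10} — 10 in total.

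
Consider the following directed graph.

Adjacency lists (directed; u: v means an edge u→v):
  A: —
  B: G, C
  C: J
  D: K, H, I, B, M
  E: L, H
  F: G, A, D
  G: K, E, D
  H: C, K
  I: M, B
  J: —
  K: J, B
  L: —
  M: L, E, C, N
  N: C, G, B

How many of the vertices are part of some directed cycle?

A vertex is on a directed cycle iff it belongs to a strongly connected component of size ≥ 2 (or has a self-loop).
The vertices on cycles are {B, D, E, G, H, I, K, M, N} — 9 in total.

9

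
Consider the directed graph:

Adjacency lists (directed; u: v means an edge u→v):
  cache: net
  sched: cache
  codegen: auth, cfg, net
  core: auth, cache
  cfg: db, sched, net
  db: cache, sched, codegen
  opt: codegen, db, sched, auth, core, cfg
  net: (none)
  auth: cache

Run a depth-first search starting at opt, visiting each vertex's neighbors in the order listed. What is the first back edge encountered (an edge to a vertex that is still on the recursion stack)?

DFS from opt (visiting each vertex's neighbors in the order listed); mark gray on enter, black on exit:
opt gray
  codegen gray
    auth gray
      cache gray
        net gray
        net black
      cache black
    auth black
    cfg gray
      db gray
        db→cache: cache black — skip
        sched gray
          sched→cache: cache black — skip
        sched black
        db→codegen: codegen is gray → back edge
First back edge: db → codegen.

db→codegen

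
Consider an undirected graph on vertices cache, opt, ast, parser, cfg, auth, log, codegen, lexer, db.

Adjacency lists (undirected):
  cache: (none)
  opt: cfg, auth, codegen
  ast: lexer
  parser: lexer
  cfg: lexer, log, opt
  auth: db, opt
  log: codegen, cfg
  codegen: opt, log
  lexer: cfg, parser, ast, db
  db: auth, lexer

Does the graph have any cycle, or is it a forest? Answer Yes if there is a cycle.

Yes

DFS, tracking each vertex's parent; an edge to a visited non-parent vertex closes a cycle.
Start from auth:
visit auth (parent –)
  visit db (parent auth)
    db–auth: parent, skip
    visit lexer (parent db)
      visit cfg (parent lexer)
        cfg–lexer: parent, skip
        visit log (parent cfg)
          visit codegen (parent log)
            visit opt (parent codegen)
              opt–cfg: cfg visited and ≠ parent → cycle
Cycle: cfg – log – codegen – opt – cfg.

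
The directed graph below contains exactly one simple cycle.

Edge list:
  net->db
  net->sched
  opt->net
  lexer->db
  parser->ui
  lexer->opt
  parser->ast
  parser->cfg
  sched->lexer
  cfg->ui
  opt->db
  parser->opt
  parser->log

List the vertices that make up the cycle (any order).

DFS with gray/black marking from opt:
opt gray
  db gray
  db black
  net gray
    net→db: db black — skip
    sched gray
      lexer gray
        lexer→opt: opt is gray → back edge
Back edge closes the cycle opt → net → sched → lexer → opt; its vertices are {net, opt, lexer, sched}.

net, opt, lexer, sched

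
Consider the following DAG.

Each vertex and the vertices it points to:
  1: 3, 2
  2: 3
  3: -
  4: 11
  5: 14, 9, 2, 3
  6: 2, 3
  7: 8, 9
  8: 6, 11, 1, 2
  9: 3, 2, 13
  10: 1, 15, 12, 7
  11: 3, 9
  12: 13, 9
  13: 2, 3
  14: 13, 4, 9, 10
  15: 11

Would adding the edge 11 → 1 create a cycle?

No

Adding 11→1 creates a cycle iff 1 can already reach 11.
Explore from 1: no path reaches 11. The graph stays acyclic.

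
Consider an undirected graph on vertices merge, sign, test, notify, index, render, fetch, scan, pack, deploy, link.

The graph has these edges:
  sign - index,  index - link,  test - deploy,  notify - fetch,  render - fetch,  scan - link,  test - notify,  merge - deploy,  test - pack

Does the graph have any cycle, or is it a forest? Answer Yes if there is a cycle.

DFS, tracking each vertex's parent; an edge to a visited non-parent vertex closes a cycle.
Start from merge:
visit merge (parent –)
  visit deploy (parent merge)
    visit test (parent deploy)
      visit pack (parent test)
        pack–test: parent, skip
      test–deploy: parent, skip
      visit notify (parent test)
        visit fetch (parent notify)
          fetch–notify: parent, skip
          visit render (parent fetch)
            render–fetch: parent, skip
        notify–test: parent, skip
    deploy–merge: parent, skip
visit sign (parent –)
  visit index (parent sign)
    index–sign: parent, skip
    visit link (parent index)
      link–index: parent, skip
      visit scan (parent link)
        scan–link: parent, skip
No non-parent visited neighbor found — the graph is a forest.

No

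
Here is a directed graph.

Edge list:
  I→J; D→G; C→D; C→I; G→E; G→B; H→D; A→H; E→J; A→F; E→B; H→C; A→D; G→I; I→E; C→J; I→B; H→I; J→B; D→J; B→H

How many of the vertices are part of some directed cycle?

8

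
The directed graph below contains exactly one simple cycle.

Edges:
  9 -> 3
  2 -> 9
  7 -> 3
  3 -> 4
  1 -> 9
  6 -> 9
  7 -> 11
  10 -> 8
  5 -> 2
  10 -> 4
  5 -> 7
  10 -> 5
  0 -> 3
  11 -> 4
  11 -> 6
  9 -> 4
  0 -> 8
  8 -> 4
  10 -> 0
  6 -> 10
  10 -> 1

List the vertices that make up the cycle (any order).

DFS with gray/black marking from 6:
6 gray
  9 gray
    3 gray
      4 gray
      4 black
    3 black
    9→4: 4 black — skip
  9 black
  10 gray
    5 gray
      2 gray
        2→9: 9 black — skip
      2 black
      7 gray
        7→3: 3 black — skip
        11 gray
          11→6: 6 is gray → back edge
Back edge closes the cycle 6 → 10 → 5 → 7 → 11 → 6; its vertices are {5, 6, 7, 10, 11}.

5, 6, 7, 10, 11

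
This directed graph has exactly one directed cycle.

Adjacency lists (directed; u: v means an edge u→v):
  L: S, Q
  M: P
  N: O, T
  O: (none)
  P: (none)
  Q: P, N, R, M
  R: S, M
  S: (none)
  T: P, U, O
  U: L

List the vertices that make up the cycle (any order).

DFS with gray/black marking from Q:
Q gray
  P gray
  P black
  N gray
    O gray
    O black
    T gray
      T→P: P black — skip
      U gray
        L gray
          S gray
          S black
          L→Q: Q is gray → back edge
Back edge closes the cycle Q → N → T → U → L → Q; its vertices are {L, N, Q, T, U}.

L, N, Q, T, U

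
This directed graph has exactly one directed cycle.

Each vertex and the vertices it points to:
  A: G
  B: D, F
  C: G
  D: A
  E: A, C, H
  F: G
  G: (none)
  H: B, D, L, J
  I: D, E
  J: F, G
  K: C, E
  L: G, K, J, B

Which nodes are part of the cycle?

DFS with gray/black marking from E:
E gray
  A gray
    G gray
    G black
  A black
  C gray
    C→G: G black — skip
  C black
  H gray
    B gray
      D gray
        D→A: A black — skip
      D black
      F gray
        F→G: G black — skip
      F black
    B black
    H→D: D black — skip
    L gray
      L→G: G black — skip
      K gray
        K→C: C black — skip
        K→E: E is gray → back edge
Back edge closes the cycle E → H → L → K → E; its vertices are {E, H, K, L}.

E, H, K, L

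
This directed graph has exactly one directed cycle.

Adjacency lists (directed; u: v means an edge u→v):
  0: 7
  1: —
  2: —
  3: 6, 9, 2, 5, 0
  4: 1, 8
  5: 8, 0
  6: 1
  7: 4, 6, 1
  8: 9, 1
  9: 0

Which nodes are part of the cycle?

0, 4, 7, 8, 9

DFS with gray/black marking from 9:
9 gray
  0 gray
    7 gray
      4 gray
        1 gray
        1 black
        8 gray
          8→9: 9 is gray → back edge
Back edge closes the cycle 9 → 0 → 7 → 4 → 8 → 9; its vertices are {0, 4, 7, 8, 9}.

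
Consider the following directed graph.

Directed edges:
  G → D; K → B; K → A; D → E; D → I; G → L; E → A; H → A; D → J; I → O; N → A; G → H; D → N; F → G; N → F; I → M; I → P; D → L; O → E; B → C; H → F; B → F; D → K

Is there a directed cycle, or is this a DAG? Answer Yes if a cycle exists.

Yes

DFS with white/gray/black marking, starting from L:
L gray
L black
A gray
A black
B gray
  C gray
  C black
  F gray
    G gray
      G→L: L black — skip
      H gray
        H→F: F is gray → back edge
Back edge found, so a cycle exists: F → G → H → F.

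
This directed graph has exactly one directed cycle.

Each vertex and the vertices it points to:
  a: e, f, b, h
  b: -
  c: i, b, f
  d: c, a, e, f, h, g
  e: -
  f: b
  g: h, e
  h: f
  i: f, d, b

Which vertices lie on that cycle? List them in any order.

c, d, i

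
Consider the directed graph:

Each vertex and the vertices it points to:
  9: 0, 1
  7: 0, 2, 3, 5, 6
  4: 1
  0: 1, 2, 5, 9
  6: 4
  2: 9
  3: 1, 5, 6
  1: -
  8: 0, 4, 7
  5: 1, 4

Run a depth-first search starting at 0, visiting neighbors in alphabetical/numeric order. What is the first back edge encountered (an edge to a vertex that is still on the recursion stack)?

9→0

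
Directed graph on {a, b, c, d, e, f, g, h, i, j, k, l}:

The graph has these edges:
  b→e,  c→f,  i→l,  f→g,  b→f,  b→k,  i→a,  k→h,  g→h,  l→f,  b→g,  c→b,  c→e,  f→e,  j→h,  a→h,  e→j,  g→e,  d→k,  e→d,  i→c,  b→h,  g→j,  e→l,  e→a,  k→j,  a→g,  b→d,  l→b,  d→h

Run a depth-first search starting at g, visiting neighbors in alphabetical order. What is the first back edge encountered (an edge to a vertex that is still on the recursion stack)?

DFS from g (visiting neighbors in alphabetical order); mark gray on enter, black on exit:
g gray
  e gray
    a gray
      a→g: g is gray → back edge
First back edge: a → g.

a->g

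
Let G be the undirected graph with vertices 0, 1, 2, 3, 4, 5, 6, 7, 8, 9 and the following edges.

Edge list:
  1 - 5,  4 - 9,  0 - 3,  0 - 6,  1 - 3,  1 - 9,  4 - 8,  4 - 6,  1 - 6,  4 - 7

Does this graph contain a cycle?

Yes

DFS, tracking each vertex's parent; an edge to a visited non-parent vertex closes a cycle.
Start from 3:
visit 3 (parent –)
  visit 0 (parent 3)
    visit 6 (parent 0)
      visit 1 (parent 6)
        visit 5 (parent 1)
          5–1: parent, skip
        1–3: 3 visited and ≠ parent → cycle
Cycle: 3 – 0 – 6 – 1 – 3.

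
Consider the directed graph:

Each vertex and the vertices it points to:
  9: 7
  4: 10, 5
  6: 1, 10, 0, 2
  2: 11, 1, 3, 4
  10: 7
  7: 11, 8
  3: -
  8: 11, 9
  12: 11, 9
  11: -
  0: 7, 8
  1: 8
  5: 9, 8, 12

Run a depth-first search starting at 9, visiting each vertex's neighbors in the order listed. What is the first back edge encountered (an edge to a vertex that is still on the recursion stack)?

DFS from 9 (visiting each vertex's neighbors in the order listed); mark gray on enter, black on exit:
9 gray
  7 gray
    11 gray
    11 black
    8 gray
      8→11: 11 black — skip
      8→9: 9 is gray → back edge
First back edge: 8 → 9.

8→9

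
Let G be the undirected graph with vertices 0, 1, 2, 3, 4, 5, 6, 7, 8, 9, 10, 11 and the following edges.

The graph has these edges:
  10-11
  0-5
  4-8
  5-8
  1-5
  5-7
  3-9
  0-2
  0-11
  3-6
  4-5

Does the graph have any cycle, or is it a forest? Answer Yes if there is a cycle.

DFS, tracking each vertex's parent; an edge to a visited non-parent vertex closes a cycle.
Start from 2:
visit 2 (parent –)
  visit 0 (parent 2)
    visit 11 (parent 0)
      visit 10 (parent 11)
        10–11: parent, skip
      11–0: parent, skip
    0–2: parent, skip
    visit 5 (parent 0)
      5–0: parent, skip
      visit 4 (parent 5)
        visit 8 (parent 4)
          8–5: 5 visited and ≠ parent → cycle
Cycle: 5 – 4 – 8 – 5.

Yes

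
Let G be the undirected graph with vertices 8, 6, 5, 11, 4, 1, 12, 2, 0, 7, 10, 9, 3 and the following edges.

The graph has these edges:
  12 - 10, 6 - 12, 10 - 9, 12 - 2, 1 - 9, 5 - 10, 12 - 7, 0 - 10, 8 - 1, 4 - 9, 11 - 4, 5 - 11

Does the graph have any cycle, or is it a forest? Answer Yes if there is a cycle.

Yes

DFS, tracking each vertex's parent; an edge to a visited non-parent vertex closes a cycle.
Start from 12:
visit 12 (parent –)
  visit 2 (parent 12)
    2–12: parent, skip
  visit 6 (parent 12)
    6–12: parent, skip
  visit 7 (parent 12)
    7–12: parent, skip
  visit 10 (parent 12)
    visit 9 (parent 10)
      visit 1 (parent 9)
        1–9: parent, skip
        visit 8 (parent 1)
          8–1: parent, skip
      visit 4 (parent 9)
        visit 11 (parent 4)
          visit 5 (parent 11)
            5–10: 10 visited and ≠ parent → cycle
Cycle: 10 – 9 – 4 – 11 – 5 – 10.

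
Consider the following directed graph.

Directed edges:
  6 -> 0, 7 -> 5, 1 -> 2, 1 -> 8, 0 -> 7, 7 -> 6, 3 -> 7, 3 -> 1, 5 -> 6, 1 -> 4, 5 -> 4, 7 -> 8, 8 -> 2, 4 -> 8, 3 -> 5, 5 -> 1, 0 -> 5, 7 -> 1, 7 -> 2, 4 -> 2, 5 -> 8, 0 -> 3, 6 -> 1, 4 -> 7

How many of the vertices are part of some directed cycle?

A vertex is on a directed cycle iff it belongs to a strongly connected component of size ≥ 2 (or has a self-loop).
The vertices on cycles are {0, 1, 3, 4, 5, 6, 7} — 7 in total.

7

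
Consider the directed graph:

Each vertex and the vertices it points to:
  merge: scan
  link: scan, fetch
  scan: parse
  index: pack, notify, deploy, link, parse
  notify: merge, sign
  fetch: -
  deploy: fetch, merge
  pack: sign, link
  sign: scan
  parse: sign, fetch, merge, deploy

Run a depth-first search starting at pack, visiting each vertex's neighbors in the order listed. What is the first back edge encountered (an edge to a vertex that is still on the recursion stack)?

DFS from pack (visiting each vertex's neighbors in the order listed); mark gray on enter, black on exit:
pack gray
  sign gray
    scan gray
      parse gray
        parse→sign: sign is gray → back edge
First back edge: parse → sign.

parse→sign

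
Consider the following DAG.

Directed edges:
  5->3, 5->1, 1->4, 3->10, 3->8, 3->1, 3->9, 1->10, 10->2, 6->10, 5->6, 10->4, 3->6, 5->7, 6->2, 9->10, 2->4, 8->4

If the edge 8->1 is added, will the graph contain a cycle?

Adding 8→1 creates a cycle iff 1 can already reach 8.
Explore from 1: no path reaches 8. The graph stays acyclic.

No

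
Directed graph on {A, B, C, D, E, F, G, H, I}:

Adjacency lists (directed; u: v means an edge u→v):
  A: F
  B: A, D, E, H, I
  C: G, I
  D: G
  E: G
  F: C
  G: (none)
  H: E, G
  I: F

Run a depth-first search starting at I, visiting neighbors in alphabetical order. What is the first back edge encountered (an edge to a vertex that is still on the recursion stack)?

DFS from I (visiting neighbors in alphabetical order); mark gray on enter, black on exit:
I gray
  F gray
    C gray
      G gray
      G black
      C→I: I is gray → back edge
First back edge: C → I.

C->I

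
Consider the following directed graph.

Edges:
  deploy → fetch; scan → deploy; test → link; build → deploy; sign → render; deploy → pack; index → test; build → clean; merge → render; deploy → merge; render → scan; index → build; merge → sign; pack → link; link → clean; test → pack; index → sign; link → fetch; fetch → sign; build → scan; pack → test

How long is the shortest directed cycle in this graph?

2

For each vertex v, BFS finds the shortest path from v back to v.
The shortest such closed walk is test → pack → test, length 2.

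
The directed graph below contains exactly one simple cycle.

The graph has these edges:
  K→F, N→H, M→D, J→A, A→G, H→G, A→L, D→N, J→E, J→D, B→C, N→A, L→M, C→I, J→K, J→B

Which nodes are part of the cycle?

DFS with gray/black marking from D:
D gray
  N gray
    H gray
      G gray
      G black
    H black
    A gray
      L gray
        M gray
          M→D: D is gray → back edge
Back edge closes the cycle D → N → A → L → M → D; its vertices are {A, D, L, M, N}.

A, D, L, M, N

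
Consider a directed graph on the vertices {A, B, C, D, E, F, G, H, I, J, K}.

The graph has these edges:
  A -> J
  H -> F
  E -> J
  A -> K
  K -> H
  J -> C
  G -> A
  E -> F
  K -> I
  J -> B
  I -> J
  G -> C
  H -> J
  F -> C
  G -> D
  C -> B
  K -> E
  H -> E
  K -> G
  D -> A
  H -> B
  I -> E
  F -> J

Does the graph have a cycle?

DFS with white/gray/black marking, starting from K:
K gray
  G gray
    D gray
      A gray
        A→K: K is gray → back edge
Back edge found, so a cycle exists: K → G → D → A → K.

Yes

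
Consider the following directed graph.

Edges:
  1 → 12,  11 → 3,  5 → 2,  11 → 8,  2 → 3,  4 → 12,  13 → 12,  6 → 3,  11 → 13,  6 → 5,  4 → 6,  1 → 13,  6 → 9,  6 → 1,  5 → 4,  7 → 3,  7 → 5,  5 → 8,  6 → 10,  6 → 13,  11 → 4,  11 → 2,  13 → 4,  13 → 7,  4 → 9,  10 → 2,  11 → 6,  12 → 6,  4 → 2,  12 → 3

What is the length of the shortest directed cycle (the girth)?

3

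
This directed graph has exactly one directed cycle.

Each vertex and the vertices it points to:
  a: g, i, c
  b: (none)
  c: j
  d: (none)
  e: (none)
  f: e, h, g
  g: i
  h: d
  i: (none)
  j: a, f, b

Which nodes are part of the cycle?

a, c, j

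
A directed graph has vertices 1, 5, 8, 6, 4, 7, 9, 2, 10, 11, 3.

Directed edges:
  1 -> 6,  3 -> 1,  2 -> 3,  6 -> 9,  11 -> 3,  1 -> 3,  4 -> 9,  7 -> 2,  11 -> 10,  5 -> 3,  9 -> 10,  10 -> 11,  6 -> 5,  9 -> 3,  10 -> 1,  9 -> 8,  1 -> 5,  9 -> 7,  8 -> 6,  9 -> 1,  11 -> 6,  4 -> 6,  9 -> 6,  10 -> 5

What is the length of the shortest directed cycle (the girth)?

For each vertex v, BFS finds the shortest path from v back to v.
The shortest such closed walk is 9 → 6 → 9, length 2.

2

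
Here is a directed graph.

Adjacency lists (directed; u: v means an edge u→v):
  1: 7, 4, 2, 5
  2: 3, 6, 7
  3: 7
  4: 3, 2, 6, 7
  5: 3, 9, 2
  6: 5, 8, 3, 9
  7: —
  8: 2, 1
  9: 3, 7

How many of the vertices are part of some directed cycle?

6

A vertex is on a directed cycle iff it belongs to a strongly connected component of size ≥ 2 (or has a self-loop).
The vertices on cycles are {1, 2, 4, 5, 6, 8} — 6 in total.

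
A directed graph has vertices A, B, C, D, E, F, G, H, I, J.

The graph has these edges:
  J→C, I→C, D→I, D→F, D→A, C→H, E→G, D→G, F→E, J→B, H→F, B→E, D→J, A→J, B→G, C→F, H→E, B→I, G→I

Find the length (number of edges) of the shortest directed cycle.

5

For each vertex v, BFS finds the shortest path from v back to v.
The shortest such closed walk is C → H → E → G → I → C, length 5.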